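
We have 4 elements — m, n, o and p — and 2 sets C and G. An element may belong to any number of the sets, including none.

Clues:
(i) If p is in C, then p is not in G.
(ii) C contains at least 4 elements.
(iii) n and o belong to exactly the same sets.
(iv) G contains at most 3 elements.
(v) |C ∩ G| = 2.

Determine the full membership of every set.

(ii): only 4 candidates remain for C, so all are in.
(i): p ∉ G.
Suppose m ∈ G: no assignment then satisfies all the clues, so m ∉ G.

C = {m, n, o, p}; G = {n, o}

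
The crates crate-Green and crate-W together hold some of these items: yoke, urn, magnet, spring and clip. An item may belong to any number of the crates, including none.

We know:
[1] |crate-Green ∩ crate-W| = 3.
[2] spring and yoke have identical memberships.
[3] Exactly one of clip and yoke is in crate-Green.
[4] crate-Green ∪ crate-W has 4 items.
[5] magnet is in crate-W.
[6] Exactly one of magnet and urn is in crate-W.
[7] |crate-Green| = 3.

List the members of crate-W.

crate-W = {clip, magnet, spring, yoke}

From (5): magnet ∈ crate-W.
(6) (exactly one): urn ∉ crate-W.
Suppose yoke ∉ crate-W: no assignment then satisfies all the clues, so yoke ∈ crate-W.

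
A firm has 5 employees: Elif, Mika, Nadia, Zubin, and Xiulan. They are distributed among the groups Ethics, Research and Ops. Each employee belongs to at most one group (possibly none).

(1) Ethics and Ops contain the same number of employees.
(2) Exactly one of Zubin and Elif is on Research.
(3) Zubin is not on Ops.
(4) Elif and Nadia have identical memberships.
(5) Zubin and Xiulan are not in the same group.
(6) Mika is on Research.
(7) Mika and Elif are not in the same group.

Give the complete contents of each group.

Ethics = {}; Research = {Mika, Zubin}; Ops = {}

From (3): Zubin ∉ Ops.
From (6): Mika ∈ Research.
(7): Elif ∉ Research.
(2) (exactly one): Zubin ∈ Research.
(4): Nadia matches Elif: Nadia ∉ Research.
(5): Xiulan ∉ Research.
Suppose Elif ∈ Ethics: no assignment then satisfies all the clues, so Elif ∉ Ethics.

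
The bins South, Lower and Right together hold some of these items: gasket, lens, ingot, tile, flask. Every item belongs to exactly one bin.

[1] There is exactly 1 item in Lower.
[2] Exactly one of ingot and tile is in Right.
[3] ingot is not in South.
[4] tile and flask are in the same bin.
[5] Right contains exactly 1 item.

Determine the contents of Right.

Right = {ingot}

From (3): ingot ∉ South.
Suppose gasket ∈ Right: no assignment then satisfies all the clues, so gasket ∉ Right.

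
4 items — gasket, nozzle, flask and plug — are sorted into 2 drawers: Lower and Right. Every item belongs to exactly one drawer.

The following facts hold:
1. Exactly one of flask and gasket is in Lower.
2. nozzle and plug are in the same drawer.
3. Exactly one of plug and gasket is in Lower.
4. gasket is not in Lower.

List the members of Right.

Right = {gasket}

From (4): gasket ∉ Lower.
(1) (exactly one): flask ∈ Lower.
(3) (exactly one): plug ∈ Lower.
Only one drawer left: gasket ∈ Right.
(2): nozzle matches plug: nozzle ∈ Lower.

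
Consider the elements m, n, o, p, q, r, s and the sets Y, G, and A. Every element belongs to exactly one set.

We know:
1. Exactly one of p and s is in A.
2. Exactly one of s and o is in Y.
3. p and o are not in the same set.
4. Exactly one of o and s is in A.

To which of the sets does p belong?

p: G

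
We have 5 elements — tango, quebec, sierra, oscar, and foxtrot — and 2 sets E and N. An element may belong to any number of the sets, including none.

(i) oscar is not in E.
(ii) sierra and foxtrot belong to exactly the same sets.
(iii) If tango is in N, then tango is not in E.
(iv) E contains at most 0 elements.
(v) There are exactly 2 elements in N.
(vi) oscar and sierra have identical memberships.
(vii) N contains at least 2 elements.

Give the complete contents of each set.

E = {}; N = {quebec, tango}

From (i): oscar ∉ E.
(iv): E already has 0, so the rest are out.
Suppose tango ∉ N: no assignment then satisfies all the clues, so tango ∈ N.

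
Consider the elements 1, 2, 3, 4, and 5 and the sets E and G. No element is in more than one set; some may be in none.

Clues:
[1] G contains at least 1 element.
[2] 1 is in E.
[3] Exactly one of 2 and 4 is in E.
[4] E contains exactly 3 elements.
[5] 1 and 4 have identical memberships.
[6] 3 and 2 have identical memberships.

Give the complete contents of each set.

E = {1, 4, 5}; G = {2, 3}

From (2): 1 ∈ E.
(5): 4 matches 1: 4 ∈ E.
(3) (exactly one): 2 ∉ E.
(6): 3 matches 2: 3 ∉ E.
(4): only 3 candidates remain for E, so all are in.
Suppose 2 ∉ G: no assignment then satisfies all the clues, so 2 ∈ G.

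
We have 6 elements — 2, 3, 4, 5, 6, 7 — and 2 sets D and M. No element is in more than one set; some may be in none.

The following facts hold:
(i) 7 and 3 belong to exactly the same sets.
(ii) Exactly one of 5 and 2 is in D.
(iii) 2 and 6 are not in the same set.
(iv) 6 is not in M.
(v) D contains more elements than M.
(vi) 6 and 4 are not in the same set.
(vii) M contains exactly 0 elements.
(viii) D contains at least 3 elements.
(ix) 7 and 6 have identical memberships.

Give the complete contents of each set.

D = {3, 5, 6, 7}; M = {}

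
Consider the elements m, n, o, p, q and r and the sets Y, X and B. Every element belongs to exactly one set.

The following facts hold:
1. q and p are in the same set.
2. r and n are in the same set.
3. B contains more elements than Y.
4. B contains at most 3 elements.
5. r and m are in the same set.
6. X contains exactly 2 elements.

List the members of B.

B = {m, n, r}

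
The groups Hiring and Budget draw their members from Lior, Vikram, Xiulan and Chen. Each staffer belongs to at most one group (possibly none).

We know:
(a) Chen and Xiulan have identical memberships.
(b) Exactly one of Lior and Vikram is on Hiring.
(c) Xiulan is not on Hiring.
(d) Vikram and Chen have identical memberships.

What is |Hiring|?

From (c): Xiulan ∉ Hiring.
(a): Chen matches Xiulan: Chen ∉ Hiring.
(d): Vikram matches Chen: Vikram ∉ Hiring.
(b) (exactly one): Lior ∈ Hiring.

1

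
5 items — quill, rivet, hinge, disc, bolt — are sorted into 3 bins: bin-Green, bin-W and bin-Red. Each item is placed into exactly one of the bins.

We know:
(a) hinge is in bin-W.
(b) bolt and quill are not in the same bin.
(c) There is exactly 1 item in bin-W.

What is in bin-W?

From (a): hinge ∈ bin-W.
(c): bin-W already has 1, so the rest are out.

bin-W = {hinge}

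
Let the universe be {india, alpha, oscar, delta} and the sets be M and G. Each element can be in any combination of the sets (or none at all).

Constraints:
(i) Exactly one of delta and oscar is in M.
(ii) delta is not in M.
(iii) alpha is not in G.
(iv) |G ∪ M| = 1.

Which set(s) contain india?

india: none

From (ii): delta ∉ M.
From (iii): alpha ∉ G.
(i) (exactly one): oscar ∈ M.
Suppose india ∈ M: no assignment then satisfies all the clues, so india ∉ M.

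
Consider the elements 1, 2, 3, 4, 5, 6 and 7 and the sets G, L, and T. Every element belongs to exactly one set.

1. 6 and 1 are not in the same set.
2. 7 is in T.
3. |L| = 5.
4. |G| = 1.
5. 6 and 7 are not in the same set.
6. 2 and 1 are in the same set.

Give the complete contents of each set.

G = {6}; L = {1, 2, 3, 4, 5}; T = {7}

From (2): 7 ∈ T.
(5): 6 ∉ T.
Suppose 1 ∈ G: no assignment then satisfies all the clues, so 1 ∉ G.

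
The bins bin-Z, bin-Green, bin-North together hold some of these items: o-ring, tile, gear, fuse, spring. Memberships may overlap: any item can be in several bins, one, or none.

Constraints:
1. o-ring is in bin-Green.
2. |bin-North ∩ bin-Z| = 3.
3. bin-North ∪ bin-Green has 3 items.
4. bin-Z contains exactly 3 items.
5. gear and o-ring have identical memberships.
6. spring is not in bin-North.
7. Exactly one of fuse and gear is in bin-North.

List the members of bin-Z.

bin-Z = {gear, o-ring, tile}

From (1): o-ring ∈ bin-Green.
From (6): spring ∉ bin-North.
(5): gear matches o-ring: gear ∈ bin-Green.
Suppose o-ring ∉ bin-Z: no assignment then satisfies all the clues, so o-ring ∈ bin-Z.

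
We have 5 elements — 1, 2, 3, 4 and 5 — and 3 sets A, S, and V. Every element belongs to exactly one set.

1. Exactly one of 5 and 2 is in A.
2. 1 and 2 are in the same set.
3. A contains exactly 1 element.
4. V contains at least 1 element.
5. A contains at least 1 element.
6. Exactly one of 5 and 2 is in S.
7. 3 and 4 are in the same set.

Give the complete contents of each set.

A = {5}; S = {1, 2}; V = {3, 4}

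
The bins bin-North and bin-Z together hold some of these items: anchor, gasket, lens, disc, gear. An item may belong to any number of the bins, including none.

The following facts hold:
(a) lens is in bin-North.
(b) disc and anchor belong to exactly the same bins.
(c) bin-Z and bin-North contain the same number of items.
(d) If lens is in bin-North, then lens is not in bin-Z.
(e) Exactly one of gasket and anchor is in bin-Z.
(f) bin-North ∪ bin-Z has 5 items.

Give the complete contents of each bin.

From (a): lens ∈ bin-North.
(d): lens ∉ bin-Z.
Suppose anchor ∈ bin-North: no assignment then satisfies all the clues, so anchor ∉ bin-North.

bin-North = {gasket, gear, lens}; bin-Z = {anchor, disc, gear}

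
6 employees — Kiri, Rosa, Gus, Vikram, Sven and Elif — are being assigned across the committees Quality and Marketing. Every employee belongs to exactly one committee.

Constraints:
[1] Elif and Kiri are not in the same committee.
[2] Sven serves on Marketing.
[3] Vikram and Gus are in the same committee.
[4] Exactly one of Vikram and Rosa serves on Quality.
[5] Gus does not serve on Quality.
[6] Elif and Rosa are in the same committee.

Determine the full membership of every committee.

Quality = {Elif, Rosa}; Marketing = {Gus, Kiri, Sven, Vikram}

From (2): Sven ∈ Marketing.
From (5): Gus ∉ Quality.
(3): Vikram matches Gus: Vikram ∉ Quality.
(4) (exactly one): Rosa ∈ Quality.
(6): Elif matches Rosa: Elif ∈ Quality.
Only one committee left: Gus ∈ Marketing.
Only one committee left: Vikram ∈ Marketing.
(1): Kiri ∉ Quality.
Only one committee left: Kiri ∈ Marketing.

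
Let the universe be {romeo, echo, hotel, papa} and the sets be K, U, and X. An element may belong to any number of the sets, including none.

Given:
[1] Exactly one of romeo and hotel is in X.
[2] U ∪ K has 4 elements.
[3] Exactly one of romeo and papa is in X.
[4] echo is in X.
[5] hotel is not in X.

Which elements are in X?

X = {echo, romeo}

From (4): echo ∈ X.
From (5): hotel ∉ X.
(1) (exactly one): romeo ∈ X.
(3) (exactly one): papa ∉ X.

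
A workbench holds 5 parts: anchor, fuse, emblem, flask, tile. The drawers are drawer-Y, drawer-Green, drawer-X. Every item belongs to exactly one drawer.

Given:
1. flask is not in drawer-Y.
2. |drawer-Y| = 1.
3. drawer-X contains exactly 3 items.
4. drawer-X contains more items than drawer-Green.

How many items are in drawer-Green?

1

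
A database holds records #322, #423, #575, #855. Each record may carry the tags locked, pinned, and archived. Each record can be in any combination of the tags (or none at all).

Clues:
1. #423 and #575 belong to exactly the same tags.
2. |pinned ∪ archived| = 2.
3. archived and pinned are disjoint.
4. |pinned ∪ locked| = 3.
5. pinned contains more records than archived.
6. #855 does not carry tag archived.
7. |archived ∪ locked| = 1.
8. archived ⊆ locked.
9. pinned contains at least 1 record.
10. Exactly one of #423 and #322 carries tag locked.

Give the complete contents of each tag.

locked = {#322}; pinned = {#423, #575}; archived = {}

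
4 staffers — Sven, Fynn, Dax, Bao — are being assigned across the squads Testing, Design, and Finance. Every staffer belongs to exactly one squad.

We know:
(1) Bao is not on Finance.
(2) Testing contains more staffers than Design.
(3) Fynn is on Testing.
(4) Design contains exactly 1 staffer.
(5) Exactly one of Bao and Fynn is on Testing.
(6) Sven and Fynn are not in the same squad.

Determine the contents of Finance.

Finance = {Sven}

From (1): Bao ∉ Finance.
From (3): Fynn ∈ Testing.
(5) (exactly one): Bao ∉ Testing.
(6): Sven ∉ Testing.
Only one squad left: Bao ∈ Design.
(4): Design already has 1, so the rest are out.
Only one squad left: Sven ∈ Finance.
Suppose Dax ∈ Finance: no assignment then satisfies all the clues, so Dax ∉ Finance.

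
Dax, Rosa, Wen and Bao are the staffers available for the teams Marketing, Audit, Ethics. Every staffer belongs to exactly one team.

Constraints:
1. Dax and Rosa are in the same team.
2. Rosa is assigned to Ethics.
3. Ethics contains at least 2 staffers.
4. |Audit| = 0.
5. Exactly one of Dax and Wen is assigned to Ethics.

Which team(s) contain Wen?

Wen: Marketing

From (2): Rosa ∈ Ethics.
(1): Dax matches Rosa: Dax ∉ Marketing.
(1): Dax matches Rosa: Dax ∉ Audit.
(1): Dax matches Rosa: Dax ∈ Ethics.
(4): Audit already has 0, so the rest are out.
(5) (exactly one): Wen ∉ Ethics.
Only one team left: Wen ∈ Marketing.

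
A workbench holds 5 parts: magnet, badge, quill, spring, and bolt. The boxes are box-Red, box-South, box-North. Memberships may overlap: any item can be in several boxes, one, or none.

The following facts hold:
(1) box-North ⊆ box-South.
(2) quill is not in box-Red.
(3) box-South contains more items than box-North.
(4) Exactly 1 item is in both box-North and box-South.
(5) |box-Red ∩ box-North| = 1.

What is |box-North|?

1

From (2): quill ∉ box-Red.
Suppose quill ∈ box-North: no assignment then satisfies all the clues, so quill ∉ box-North.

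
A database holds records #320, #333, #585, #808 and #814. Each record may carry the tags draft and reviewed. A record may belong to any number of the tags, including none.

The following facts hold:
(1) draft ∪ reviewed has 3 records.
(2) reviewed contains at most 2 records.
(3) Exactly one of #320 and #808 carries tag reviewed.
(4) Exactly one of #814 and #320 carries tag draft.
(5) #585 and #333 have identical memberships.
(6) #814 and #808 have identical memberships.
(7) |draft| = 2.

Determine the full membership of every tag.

draft = {#808, #814}; reviewed = {#320}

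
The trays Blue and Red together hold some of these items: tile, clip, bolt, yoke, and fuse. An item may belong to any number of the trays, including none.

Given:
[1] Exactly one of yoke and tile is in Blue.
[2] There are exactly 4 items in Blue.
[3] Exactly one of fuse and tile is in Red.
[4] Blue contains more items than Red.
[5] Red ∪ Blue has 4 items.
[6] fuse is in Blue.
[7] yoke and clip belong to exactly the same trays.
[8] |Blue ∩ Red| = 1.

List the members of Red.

Red = {fuse}

From (6): fuse ∈ Blue.
Suppose tile ∈ Red: no assignment then satisfies all the clues, so tile ∉ Red.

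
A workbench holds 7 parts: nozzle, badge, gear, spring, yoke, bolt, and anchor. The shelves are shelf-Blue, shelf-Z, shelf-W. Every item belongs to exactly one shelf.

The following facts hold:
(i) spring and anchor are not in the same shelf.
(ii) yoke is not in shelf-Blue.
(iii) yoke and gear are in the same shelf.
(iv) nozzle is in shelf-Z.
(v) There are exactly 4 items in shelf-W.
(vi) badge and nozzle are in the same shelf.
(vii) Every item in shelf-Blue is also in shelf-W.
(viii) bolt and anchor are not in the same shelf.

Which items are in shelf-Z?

shelf-Z = {anchor, badge, nozzle}

From (ii): yoke ∉ shelf-Blue.
From (iv): nozzle ∈ shelf-Z.
(iii): gear matches yoke: gear ∉ shelf-Blue.
(vi): badge matches nozzle: badge ∉ shelf-Blue.
(vi): badge matches nozzle: badge ∈ shelf-Z.
Suppose gear ∈ shelf-Z: no assignment then satisfies all the clues, so gear ∉ shelf-Z.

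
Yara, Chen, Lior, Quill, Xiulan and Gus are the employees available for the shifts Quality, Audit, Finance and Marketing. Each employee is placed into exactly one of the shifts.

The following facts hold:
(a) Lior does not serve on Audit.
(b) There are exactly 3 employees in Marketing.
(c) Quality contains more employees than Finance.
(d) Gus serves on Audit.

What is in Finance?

Finance = {}

From (a): Lior ∉ Audit.
From (d): Gus ∈ Audit.
Suppose Yara ∈ Finance: no assignment then satisfies all the clues, so Yara ∉ Finance.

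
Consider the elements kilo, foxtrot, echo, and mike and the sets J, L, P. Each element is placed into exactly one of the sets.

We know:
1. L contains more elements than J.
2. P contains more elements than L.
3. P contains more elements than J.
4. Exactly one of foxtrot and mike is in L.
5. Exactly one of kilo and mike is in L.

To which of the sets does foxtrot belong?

foxtrot: P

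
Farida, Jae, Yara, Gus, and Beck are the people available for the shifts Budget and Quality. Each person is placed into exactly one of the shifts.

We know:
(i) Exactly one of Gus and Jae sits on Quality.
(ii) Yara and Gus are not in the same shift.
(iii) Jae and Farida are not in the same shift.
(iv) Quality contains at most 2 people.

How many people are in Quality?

2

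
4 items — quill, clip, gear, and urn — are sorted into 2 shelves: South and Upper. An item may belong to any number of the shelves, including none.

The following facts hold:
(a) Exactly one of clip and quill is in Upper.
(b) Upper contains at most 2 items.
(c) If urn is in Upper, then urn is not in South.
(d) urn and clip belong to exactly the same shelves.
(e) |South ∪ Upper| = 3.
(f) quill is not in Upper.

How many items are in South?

From (f): quill ∉ Upper.
(a) (exactly one): clip ∈ Upper.
(d): urn matches clip: urn ∈ Upper.
(b): Upper already has 2, so the rest are out.
(c): urn ∉ South.
(d): clip matches urn: clip ∉ South.

1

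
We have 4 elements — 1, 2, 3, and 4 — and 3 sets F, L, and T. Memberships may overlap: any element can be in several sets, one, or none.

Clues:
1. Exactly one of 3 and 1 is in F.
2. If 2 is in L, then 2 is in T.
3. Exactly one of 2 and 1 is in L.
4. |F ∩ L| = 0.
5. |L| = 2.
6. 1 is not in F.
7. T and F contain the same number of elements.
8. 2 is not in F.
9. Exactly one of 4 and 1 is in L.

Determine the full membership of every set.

F = {3}; L = {2, 4}; T = {2}

From (6): 1 ∉ F.
From (8): 2 ∉ F.
(1) (exactly one): 3 ∈ F.
Suppose 1 ∈ L: no assignment then satisfies all the clues, so 1 ∉ L.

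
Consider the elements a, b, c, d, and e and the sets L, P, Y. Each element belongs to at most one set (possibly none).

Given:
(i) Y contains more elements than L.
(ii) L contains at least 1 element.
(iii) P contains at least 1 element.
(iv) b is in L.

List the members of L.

L = {b}

From (iv): b ∈ L.
Suppose a ∈ L: no assignment then satisfies all the clues, so a ∉ L.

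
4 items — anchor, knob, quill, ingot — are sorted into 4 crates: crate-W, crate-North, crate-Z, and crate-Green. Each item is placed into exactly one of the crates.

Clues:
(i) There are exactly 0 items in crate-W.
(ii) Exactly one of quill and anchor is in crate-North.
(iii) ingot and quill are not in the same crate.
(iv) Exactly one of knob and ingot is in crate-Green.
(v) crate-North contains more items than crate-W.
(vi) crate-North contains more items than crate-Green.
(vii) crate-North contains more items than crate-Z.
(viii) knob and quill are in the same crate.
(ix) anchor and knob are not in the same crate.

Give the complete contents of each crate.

crate-W = {}; crate-North = {knob, quill}; crate-Z = {anchor}; crate-Green = {ingot}

(i): crate-W already has 0, so the rest are out.
Suppose anchor ∈ crate-North: no assignment then satisfies all the clues, so anchor ∉ crate-North.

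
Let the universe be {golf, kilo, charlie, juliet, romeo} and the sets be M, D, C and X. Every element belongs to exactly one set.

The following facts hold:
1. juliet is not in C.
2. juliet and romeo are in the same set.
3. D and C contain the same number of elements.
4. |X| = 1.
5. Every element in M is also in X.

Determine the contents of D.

D = {juliet, romeo}

From (1): juliet ∉ C.
(2): romeo matches juliet: romeo ∉ C.
Suppose golf ∈ D: no assignment then satisfies all the clues, so golf ∉ D.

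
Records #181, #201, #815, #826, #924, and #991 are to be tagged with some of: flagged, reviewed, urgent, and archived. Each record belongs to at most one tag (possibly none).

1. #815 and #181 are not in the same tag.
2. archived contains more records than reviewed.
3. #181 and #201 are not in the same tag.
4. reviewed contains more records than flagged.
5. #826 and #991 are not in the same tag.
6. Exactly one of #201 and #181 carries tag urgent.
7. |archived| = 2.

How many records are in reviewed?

1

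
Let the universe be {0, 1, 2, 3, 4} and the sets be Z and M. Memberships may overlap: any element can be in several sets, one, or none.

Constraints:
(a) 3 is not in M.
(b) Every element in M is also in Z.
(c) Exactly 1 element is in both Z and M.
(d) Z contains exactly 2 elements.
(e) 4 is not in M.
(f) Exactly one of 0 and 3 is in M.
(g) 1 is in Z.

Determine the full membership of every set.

From (a): 3 ∉ M.
From (e): 4 ∉ M.
From (g): 1 ∈ Z.
(f) (exactly one): 0 ∈ M.
(b) with 0 ∈ M: 0 ∈ Z.
(d): Z already has 2, so the rest are out.
(b) contrapositive: 2 ∉ M.
Suppose 1 ∈ M: no assignment then satisfies all the clues, so 1 ∉ M.

Z = {0, 1}; M = {0}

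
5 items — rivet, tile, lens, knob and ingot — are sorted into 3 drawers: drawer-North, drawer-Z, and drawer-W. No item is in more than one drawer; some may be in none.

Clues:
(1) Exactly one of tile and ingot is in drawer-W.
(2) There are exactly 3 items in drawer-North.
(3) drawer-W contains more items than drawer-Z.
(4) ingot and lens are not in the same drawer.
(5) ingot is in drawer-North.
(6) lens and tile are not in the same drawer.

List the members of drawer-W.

From (5): ingot ∈ drawer-North.
(1) (exactly one): tile ∈ drawer-W.
(4): lens ∉ drawer-North.
(6): lens ∉ drawer-W.
(2): only 3 candidates remain for drawer-North, so all are in.

drawer-W = {tile}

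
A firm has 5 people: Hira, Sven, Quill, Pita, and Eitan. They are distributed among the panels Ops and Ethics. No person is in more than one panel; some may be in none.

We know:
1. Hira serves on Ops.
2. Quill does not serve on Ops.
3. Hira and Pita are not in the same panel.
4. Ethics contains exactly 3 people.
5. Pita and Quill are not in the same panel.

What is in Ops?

Ops = {Hira}

From (1): Hira ∈ Ops.
From (2): Quill ∉ Ops.
(3): Pita ∉ Ops.
Suppose Sven ∈ Ops: no assignment then satisfies all the clues, so Sven ∉ Ops.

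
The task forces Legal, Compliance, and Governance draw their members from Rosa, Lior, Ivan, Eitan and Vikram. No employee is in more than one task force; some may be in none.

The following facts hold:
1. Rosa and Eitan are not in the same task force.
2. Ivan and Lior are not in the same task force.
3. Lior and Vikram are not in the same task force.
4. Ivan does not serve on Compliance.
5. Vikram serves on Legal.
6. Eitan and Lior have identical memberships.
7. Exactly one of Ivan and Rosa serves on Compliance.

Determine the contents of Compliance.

Compliance = {Rosa}

From (4): Ivan ∉ Compliance.
From (5): Vikram ∈ Legal.
(3): Lior ∉ Legal.
(6): Eitan matches Lior: Eitan ∉ Legal.
(7) (exactly one): Rosa ∈ Compliance.
(1): Eitan ∉ Compliance.
(6): Lior matches Eitan: Lior ∉ Compliance.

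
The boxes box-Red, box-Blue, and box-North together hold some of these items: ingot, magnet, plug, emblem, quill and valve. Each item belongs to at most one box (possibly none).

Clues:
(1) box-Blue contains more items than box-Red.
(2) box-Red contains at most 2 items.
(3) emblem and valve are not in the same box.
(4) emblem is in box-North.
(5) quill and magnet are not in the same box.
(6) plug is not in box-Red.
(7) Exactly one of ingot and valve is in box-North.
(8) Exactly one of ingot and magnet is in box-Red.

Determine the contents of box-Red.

From (4): emblem ∈ box-North.
From (6): plug ∉ box-Red.
(3): valve ∉ box-North.
(7) (exactly one): ingot ∈ box-North.
(8) (exactly one): magnet ∈ box-Red.
(5): quill ∉ box-Red.
Suppose valve ∈ box-Red: no assignment then satisfies all the clues, so valve ∉ box-Red.

box-Red = {magnet}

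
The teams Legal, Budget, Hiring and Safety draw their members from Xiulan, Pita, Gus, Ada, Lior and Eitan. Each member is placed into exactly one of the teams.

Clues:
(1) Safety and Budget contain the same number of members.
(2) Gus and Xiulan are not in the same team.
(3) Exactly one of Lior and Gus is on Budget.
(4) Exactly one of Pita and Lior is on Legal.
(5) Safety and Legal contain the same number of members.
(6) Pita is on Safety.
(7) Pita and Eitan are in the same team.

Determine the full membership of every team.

From (6): Pita ∈ Safety.
(4) (exactly one): Lior ∈ Legal.
(7): Eitan matches Pita: Eitan ∉ Legal.
(7): Eitan matches Pita: Eitan ∉ Budget.
(7): Eitan matches Pita: Eitan ∉ Hiring.
(7): Eitan matches Pita: Eitan ∈ Safety.
(3) (exactly one): Gus ∈ Budget.
(2): Xiulan ∉ Budget.
Suppose Xiulan ∉ Legal: no assignment then satisfies all the clues, so Xiulan ∈ Legal.

Legal = {Lior, Xiulan}; Budget = {Ada, Gus}; Hiring = {}; Safety = {Eitan, Pita}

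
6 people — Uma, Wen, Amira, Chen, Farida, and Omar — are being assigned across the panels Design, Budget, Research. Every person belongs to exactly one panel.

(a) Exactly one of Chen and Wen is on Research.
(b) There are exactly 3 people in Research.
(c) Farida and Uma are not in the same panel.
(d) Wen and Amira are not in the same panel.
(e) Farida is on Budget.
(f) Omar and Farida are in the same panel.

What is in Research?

Research = {Amira, Chen, Uma}

From (e): Farida ∈ Budget.
(c): Uma ∉ Budget.
(f): Omar matches Farida: Omar ∉ Design.
(f): Omar matches Farida: Omar ∈ Budget.
Suppose Uma ∉ Research: no assignment then satisfies all the clues, so Uma ∈ Research.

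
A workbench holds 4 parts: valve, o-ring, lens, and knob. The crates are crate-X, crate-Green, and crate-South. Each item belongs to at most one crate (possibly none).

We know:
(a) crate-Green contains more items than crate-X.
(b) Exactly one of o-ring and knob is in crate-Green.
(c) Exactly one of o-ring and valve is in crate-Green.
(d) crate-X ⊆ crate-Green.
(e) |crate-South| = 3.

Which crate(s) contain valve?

valve: crate-South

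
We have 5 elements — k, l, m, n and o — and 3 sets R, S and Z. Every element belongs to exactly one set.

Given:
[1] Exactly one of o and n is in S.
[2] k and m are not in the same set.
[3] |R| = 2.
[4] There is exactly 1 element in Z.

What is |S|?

2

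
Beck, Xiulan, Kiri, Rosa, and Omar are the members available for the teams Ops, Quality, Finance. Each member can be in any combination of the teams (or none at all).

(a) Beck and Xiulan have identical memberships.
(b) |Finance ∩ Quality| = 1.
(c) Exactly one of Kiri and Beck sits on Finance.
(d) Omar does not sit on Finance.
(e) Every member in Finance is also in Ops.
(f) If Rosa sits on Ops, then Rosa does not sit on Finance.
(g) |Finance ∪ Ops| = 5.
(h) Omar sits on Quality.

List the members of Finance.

Finance = {Kiri}

From (d): Omar ∉ Finance.
From (h): Omar ∈ Quality.
Suppose Beck ∈ Finance: no assignment then satisfies all the clues, so Beck ∉ Finance.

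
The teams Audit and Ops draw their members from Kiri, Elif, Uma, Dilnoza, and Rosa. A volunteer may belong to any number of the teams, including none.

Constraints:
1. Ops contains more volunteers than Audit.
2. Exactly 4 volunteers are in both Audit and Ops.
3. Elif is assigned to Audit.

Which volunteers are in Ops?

Ops = {Dilnoza, Elif, Kiri, Rosa, Uma}

From (3): Elif ∈ Audit.
Suppose Kiri ∉ Ops: no assignment then satisfies all the clues, so Kiri ∈ Ops.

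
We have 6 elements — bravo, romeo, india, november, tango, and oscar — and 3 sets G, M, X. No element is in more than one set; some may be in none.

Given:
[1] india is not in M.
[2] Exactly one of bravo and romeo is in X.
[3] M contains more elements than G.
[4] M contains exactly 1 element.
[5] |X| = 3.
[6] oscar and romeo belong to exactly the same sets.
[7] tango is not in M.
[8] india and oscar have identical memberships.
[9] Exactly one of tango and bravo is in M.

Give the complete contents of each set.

G = {}; M = {bravo}; X = {india, oscar, romeo}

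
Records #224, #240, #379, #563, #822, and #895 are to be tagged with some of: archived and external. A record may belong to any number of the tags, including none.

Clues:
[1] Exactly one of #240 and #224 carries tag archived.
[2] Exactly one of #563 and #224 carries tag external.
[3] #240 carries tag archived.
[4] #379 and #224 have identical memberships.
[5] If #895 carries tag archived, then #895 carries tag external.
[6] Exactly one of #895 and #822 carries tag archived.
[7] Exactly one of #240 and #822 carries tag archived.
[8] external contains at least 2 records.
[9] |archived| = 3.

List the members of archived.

From (3): #240 ∈ archived.
(1) (exactly one): #224 ∉ archived.
(4): #379 matches #224: #379 ∉ archived.
(7) (exactly one): #822 ∉ archived.
(9): only 3 candidates remain for archived, so all are in.
(5): #895 ∈ external.

archived = {#240, #563, #895}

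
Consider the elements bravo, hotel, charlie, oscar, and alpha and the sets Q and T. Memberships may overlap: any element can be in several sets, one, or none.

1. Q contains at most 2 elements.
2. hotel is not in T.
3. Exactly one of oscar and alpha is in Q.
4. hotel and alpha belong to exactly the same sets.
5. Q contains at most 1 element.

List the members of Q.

Q = {oscar}

From (2): hotel ∉ T.
(4): alpha matches hotel: alpha ∉ T.
Suppose bravo ∈ Q: no assignment then satisfies all the clues, so bravo ∉ Q.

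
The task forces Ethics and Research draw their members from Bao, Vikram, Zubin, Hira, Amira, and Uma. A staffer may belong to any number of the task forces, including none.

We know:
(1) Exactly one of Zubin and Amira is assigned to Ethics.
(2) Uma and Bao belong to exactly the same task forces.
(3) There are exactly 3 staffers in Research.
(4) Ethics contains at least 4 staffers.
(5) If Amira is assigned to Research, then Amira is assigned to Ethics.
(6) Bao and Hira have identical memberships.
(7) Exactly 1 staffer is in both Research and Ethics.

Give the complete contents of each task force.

Ethics = {Amira, Bao, Hira, Uma}; Research = {Amira, Vikram, Zubin}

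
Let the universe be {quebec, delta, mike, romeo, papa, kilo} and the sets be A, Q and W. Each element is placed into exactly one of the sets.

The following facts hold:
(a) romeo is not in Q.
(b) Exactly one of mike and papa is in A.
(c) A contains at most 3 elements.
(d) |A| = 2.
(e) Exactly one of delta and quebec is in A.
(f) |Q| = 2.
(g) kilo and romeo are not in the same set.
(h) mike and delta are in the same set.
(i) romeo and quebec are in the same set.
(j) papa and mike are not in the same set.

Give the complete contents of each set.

A = {delta, mike}; Q = {kilo, papa}; W = {quebec, romeo}

From (a): romeo ∉ Q.
(i): quebec matches romeo: quebec ∉ Q.
Suppose quebec ∈ A: no assignment then satisfies all the clues, so quebec ∉ A.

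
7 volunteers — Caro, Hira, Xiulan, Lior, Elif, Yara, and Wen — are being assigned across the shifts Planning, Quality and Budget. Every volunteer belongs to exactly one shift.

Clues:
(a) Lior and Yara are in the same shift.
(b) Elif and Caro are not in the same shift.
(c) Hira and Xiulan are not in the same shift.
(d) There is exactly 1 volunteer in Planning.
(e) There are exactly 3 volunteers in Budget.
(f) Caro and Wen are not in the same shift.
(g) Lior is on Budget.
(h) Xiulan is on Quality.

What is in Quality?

Quality = {Elif, Wen, Xiulan}

From (g): Lior ∈ Budget.
From (h): Xiulan ∈ Quality.
(a): Yara matches Lior: Yara ∉ Planning.
(a): Yara matches Lior: Yara ∉ Quality.
(a): Yara matches Lior: Yara ∈ Budget.
(c): Hira ∉ Quality.
Suppose Caro ∈ Quality: no assignment then satisfies all the clues, so Caro ∉ Quality.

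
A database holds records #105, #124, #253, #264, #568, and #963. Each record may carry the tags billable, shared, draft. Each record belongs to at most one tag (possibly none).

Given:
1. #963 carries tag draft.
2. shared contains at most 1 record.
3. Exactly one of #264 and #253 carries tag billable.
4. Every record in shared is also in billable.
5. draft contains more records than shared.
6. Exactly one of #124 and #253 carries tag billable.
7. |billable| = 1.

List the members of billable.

billable = {#253}

From (1): #963 ∈ draft.
Suppose #105 ∈ billable: no assignment then satisfies all the clues, so #105 ∉ billable.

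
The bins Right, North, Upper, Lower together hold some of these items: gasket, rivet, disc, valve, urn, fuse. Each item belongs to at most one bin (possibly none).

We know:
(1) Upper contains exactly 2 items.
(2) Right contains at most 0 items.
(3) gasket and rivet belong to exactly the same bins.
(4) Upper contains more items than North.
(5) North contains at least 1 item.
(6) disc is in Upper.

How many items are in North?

1

From (6): disc ∈ Upper.
(2): Right already has 0, so the rest are out.
Suppose gasket ∈ North: no assignment then satisfies all the clues, so gasket ∉ North.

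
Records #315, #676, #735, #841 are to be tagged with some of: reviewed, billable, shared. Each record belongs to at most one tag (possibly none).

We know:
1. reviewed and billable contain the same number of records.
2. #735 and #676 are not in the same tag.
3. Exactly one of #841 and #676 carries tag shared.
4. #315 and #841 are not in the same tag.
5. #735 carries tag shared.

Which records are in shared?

From (5): #735 ∈ shared.
(2): #676 ∉ shared.
(3) (exactly one): #841 ∈ shared.
(4): #315 ∉ shared.

shared = {#735, #841}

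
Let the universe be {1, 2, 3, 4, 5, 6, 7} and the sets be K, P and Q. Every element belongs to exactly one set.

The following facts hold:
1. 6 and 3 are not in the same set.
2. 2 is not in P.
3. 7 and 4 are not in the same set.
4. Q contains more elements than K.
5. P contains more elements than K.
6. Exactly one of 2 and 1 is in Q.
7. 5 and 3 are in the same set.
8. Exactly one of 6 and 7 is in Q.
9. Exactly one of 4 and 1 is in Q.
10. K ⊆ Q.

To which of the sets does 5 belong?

5: P

From (2): 2 ∉ P.
Suppose 5 ∈ K: no assignment then satisfies all the clues, so 5 ∉ K.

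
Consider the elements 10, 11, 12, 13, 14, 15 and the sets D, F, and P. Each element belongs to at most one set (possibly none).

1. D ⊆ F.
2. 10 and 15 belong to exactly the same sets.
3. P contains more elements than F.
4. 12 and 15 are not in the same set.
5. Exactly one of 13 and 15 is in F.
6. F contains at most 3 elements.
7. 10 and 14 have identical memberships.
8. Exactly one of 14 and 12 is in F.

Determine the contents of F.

F = {12, 13}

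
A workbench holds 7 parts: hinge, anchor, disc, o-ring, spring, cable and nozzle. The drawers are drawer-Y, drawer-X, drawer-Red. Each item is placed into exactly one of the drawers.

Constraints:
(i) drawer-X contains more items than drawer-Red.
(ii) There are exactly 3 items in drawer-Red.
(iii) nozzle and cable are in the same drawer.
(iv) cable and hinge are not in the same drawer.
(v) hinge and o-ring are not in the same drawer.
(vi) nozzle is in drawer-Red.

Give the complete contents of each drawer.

drawer-Y = {}; drawer-X = {anchor, disc, hinge, spring}; drawer-Red = {cable, nozzle, o-ring}

From (vi): nozzle ∈ drawer-Red.
(iii): cable matches nozzle: cable ∉ drawer-Y.
(iii): cable matches nozzle: cable ∉ drawer-X.
(iii): cable matches nozzle: cable ∈ drawer-Red.
(iv): hinge ∉ drawer-Red.
Suppose hinge ∈ drawer-Y: no assignment then satisfies all the clues, so hinge ∉ drawer-Y.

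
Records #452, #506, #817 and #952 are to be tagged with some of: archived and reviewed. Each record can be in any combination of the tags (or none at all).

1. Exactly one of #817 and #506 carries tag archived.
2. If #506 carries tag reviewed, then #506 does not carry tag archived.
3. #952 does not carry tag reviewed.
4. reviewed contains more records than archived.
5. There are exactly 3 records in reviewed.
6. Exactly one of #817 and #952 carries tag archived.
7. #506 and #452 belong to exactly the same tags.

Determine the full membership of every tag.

From (3): #952 ∉ reviewed.
(5): only 3 candidates remain for reviewed, so all are in.
(2): #506 ∉ archived.
(7): #452 matches #506: #452 ∉ archived.
(1) (exactly one): #817 ∈ archived.
(6) (exactly one): #952 ∉ archived.

archived = {#817}; reviewed = {#452, #506, #817}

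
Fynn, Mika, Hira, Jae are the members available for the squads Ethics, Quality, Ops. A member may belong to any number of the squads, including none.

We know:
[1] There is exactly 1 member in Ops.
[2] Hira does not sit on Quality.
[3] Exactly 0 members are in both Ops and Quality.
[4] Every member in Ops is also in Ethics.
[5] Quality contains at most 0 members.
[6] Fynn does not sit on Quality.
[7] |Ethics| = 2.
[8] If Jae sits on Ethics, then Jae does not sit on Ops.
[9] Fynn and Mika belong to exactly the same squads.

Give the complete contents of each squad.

Ethics = {Hira, Jae}; Quality = {}; Ops = {Hira}

From (2): Hira ∉ Quality.
From (6): Fynn ∉ Quality.
(5): Quality already has 0, so the rest are out.
Suppose Fynn ∈ Ethics: no assignment then satisfies all the clues, so Fynn ∉ Ethics.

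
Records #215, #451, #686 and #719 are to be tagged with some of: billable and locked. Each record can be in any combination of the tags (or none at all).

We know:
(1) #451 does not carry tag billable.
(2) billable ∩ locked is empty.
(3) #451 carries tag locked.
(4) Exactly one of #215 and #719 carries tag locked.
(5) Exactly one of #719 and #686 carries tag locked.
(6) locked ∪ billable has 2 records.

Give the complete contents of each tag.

billable = {}; locked = {#451, #719}

From (1): #451 ∉ billable.
From (3): #451 ∈ locked.
Suppose #215 ∈ billable: no assignment then satisfies all the clues, so #215 ∉ billable.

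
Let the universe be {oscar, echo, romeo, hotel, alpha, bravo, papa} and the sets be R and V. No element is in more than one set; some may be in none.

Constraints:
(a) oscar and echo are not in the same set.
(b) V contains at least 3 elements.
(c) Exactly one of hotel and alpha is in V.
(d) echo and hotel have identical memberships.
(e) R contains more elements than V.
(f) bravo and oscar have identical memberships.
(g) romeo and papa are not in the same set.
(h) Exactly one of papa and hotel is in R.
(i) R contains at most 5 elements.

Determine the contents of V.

V = {echo, hotel, romeo}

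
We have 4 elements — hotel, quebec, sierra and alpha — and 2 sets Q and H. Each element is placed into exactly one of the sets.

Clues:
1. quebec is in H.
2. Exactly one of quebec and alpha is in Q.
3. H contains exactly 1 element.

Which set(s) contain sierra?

From (1): quebec ∈ H.
(2) (exactly one): alpha ∈ Q.
(3): H already has 1, so the rest are out.
Only one set left: hotel ∈ Q.
Only one set left: sierra ∈ Q.

sierra: Q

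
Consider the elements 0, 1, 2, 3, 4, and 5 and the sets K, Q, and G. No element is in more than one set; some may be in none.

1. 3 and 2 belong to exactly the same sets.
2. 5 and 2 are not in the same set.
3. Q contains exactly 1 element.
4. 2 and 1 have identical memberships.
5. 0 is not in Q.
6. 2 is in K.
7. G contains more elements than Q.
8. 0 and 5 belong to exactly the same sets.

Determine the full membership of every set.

K = {1, 2, 3}; Q = {4}; G = {0, 5}

From (5): 0 ∉ Q.
From (6): 2 ∈ K.
(1): 3 matches 2: 3 ∈ K.
(2): 5 ∉ K.
(4): 1 matches 2: 1 ∈ K.
(8): 0 matches 5: 0 ∉ K.
(8): 5 matches 0: 5 ∉ Q.
(3): only 1 candidates remain for Q, so all are in.
Suppose 0 ∉ G: no assignment then satisfies all the clues, so 0 ∈ G.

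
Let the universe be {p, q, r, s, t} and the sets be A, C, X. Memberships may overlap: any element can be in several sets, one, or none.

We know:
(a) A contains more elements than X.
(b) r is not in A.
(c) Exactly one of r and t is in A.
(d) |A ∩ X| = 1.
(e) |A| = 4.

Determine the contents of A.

From (b): r ∉ A.
(c) (exactly one): t ∈ A.
(e): only 4 candidates remain for A, so all are in.

A = {p, q, s, t}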